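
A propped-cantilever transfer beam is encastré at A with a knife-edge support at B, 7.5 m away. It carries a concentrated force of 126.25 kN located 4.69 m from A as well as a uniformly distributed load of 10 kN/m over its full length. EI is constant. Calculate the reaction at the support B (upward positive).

R_B = 86.74 kN

Take the reaction at B as the redundant and release it; the primary structure is a cantilever fixed at A.
Primary-structure tip deflection at B by superposition:
  point load 126.25 at a = 4.69: Pa²(3L − a)/(6EI) = 8243/EI
  UDL 10: wL⁴/(8EI) = 3955/EI
  δ_0 = 12198/EI
Flexibility coefficient — unit upward force at B: δ_{BB} = L³/(3EI) = 140.6/EI.
The prop prevents deflection at B: R_B = δ_0/δ_{BB} = 12198/140.6 = 86.74 kN.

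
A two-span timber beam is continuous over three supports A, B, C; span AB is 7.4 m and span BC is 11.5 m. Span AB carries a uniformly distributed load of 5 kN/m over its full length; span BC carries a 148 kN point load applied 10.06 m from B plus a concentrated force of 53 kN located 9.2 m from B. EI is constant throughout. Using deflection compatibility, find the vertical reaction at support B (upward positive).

Take M_B as the redundant. Released structure: two simple spans AB and BC with a hinge at B.
Rotations at B on the released spans (each span's end-slope, ×1/EI):
  span AB: UDL 5: wL³/(24EI) = 84.42/EI
  span BC: point load 148 at a = 10.06: Pab(L + b)/(6LEI) = 402.1/EI
  span BC: point load 53 at a = 9.2: Pab(L + b)/(6LEI) = 224.3/EI
  relative rotation θ_0 = (84.42 + 626.4)/EI = 710.8/EI
A unit hogging moment at B produces rotation L₁/(3EI) + L₂/(3EI) = 6.3/EI.
Compatibility: M_B·(L₁+L₂)/(3EI) = θ_0, giving M_B = 112.8 kN·m (hogging).
Span AB, ΣM about A with M_B applied at B: R_B^{AB}·7.4 = 136.9 + 112.8, so R_B^{AB} = 33.75 kN and R_A = 37 − 33.75 = 3.253 kN.
Span BC, ΣM about C: R_B^{BC}·11.5 = 335 + 112.8, so R_B^{BC} = 38.94 kN and R_C = 201 − 38.94 = 162.1 kN.
R_B = 33.75 + 38.94 = 72.69 kN.

R_B = 72.69 kN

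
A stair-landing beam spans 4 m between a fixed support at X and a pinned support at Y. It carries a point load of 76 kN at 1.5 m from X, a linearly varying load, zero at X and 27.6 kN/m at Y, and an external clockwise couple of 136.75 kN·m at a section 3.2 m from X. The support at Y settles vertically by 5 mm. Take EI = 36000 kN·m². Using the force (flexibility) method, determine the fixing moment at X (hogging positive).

Release the roller at Y. Primary structure: cantilever fixed at X.
Primary-structure tip deflection at Y by superposition:
  point load 76 at a = 1.5: Pa²(3L − a)/(6EI) = 299.2/EI
  triangular load, peak 27.6 at the free end: 11w₀L⁴/(120EI) = 647.7/EI
  clockwise couple 136.75 at a = 3.2: M₀a(2L − a)/(2EI) = 1050/EI
  δ_0 = 1997/EI
Flexibility coefficient — unit upward force at Y: δ_{YY} = L³/(3EI) = 21.33/EI.
With EI = 36000 kN·m²: δ_0 = 0.055477 m and δ_{YY} = 0.000593 m/kN.
Compatibility — the beam at Y must follow the support down by 0.005 m: δ_0 − R_Y·δ_{YY} = 0.005, so R_Y = (0.055477 − 0.005)/0.000593 = 85.18 kN.
Moment equilibrium about X: M_X = Σ(load moments about X) − R_Y·L = 397.9 − 85.18×4 = 57.23 kN·m.

M_X = 57.23 kN·m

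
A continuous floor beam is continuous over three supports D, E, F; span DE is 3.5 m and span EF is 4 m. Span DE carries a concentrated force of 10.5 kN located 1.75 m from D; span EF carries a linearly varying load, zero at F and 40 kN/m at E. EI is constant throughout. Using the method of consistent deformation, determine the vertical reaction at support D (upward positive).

R_D = -2.17 kN

Take M_E as the redundant. Released structure: two simple spans DE and EF with a hinge at E.
Discontinuity in slope at E on the released structure — sum the simple-span end rotations:
  span DE: point load 10.5 at a = 1.75: Pab(L + a)/(6LEI) = 8.039/EI
  span EF: triangular load, peak 40: w₀L³/(45EI) = 56.89/EI
  relative rotation θ_0 = (8.039 + 56.89)/EI = 64.93/EI
A unit hogging moment at E produces rotation L₁/(3EI) + L₂/(3EI) = 2.5/EI.
Compatibility: M_E·(L₁+L₂)/(3EI) = θ_0, giving M_E = 25.97 kN·m (hogging).
Span DE, ΣM about D with M_E applied at E: R_E^{DE}·3.5 = 18.38 + 25.97, so R_E^{DE} = 12.67 kN and R_D = 10.5 − 12.67 = -2.17 kN.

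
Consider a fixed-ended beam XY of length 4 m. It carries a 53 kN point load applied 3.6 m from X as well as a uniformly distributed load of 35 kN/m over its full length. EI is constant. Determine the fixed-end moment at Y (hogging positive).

Release both end moments; the primary structure is a simply-supported span XY with redundants M_X and M_Y.
On the primary (simply-supported) span, the end slopes from the loading are:
  at X: point load 53 at a = 3.6: Pab(L + b)/(6LEI) = 13.99/EI
  at Y: point load 53 at a = 3.6: Pab(L + a)/(6LEI) = 24.17/EI
  at X: UDL 35: wL³/(24EI) = 93.33/EI
  at Y: UDL 35: wL³/(24EI) = 93.33/EI
  θ_X0 = 107.3/EI,  θ_Y0 = 117.5/EI
Flexibility coefficients: a unit moment at one end gives L/(3EI) there and L/(6EI) at the far end, so f₁₁ = f₂₂ = 1.333/EI and f₁₂ = f₂₁ = 0.6667/EI.
Compatibility — zero rotation at each built-in end:
  1.333 M_X + 0.6667 M_Y = 107.3
  0.6667 M_X + 1.333 M_Y = 117.5
Solving the pair gives M_X = 48.57 kN·m and M_Y = 63.84 kN·m (hogging).

M_Y = 63.84 kN·m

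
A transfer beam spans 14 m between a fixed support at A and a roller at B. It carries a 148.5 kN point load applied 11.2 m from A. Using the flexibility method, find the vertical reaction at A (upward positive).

Remove the prop at B; the released (primary) structure is a cantilever built in at A.
Primary-structure tip deflection at B by superposition:
  point load 148.5 at a = 11.2: Pa²(3L − a)/(6EI) = 95623/EI
Flexibility coefficient — unit upward force at B: δ_{BB} = L³/(3EI) = 914.7/EI.
The prop prevents deflection at B: R_B = δ_0/δ_{BB} = 95623/914.7 = 104.5 kN.
Vertical equilibrium: R_A = ΣP − R_B = 148.5 − 104.5 = 43.96 kN.

R_A = 43.96 kN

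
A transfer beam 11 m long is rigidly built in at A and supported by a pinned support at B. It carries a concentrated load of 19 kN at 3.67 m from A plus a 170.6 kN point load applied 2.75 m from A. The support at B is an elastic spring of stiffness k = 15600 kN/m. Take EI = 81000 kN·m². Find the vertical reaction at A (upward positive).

Release the roller at B. Primary structure: cantilever fixed at A.
Primary-structure tip deflection at B by superposition:
  point load 19 at a = 3.67: Pa²(3L − a)/(6EI) = 1251/EI
  point load 170.6 at a = 2.75: Pa²(3L − a)/(6EI) = 6505/EI
  δ_0 = 7756/EI
Flexibility coefficient — unit upward force at B: δ_{BB} = L³/(3EI) = 443.7/EI.
With EI = 81000 kN·m²: δ_0 = 0.095747 m and δ_{BB} = 0.005477 m/kN.
Compatibility — the spring shortens by R_B/k under the reaction it provides: δ_0 − R_B·δ_{BB} = R_B/k. With 1/k = 0.000064 m/kN, R_B = δ_0 / (δ_{BB} + 1/k) = 0.095747 / (0.005477 + 0.000064) = 17.28 kN.
Vertical equilibrium: R_A = ΣP − R_B = 189.6 − 17.28 = 172.3 kN.

R_A = 172.3 kN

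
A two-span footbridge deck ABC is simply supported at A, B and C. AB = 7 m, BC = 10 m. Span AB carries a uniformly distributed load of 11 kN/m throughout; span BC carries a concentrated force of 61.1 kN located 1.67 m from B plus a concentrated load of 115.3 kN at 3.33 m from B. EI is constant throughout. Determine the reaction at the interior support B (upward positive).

Release continuity at B by inserting a hinge; the redundant is the internal moment M_B. The primary structure is two simply-supported spans AB and BC.
Discontinuity in slope at B on the released structure — sum the simple-span end rotations:
  span AB: UDL 11: wL³/(24EI) = 157.2/EI
  span BC: point load 61.1 at a = 1.67: Pab(L + b)/(6LEI) = 259.7/EI
  span BC: point load 115.3 at a = 3.33: Pab(L + b)/(6LEI) = 711.5/EI
  relative rotation θ_0 = (157.2 + 971.2)/EI = 1128/EI
A unit hogging moment at B produces rotation L₁/(3EI) + L₂/(3EI) = 5.667/EI.
Compatibility: M_B·(L₁+L₂)/(3EI) = θ_0, giving M_B = 199.1 kN·m (hogging).
Span AB, ΣM about A with M_B applied at B: R_B^{AB}·7 = 269.5 + 199.1, so R_B^{AB} = 66.95 kN and R_A = 77 − 66.95 = 10.05 kN.
Span BC, ΣM about C: R_B^{BC}·10 = 1278 + 199.1, so R_B^{BC} = 147.7 kN and R_C = 176.4 − 147.7 = 28.69 kN.
R_B = 66.95 + 147.7 = 214.7 kN.

R_B = 214.7 kN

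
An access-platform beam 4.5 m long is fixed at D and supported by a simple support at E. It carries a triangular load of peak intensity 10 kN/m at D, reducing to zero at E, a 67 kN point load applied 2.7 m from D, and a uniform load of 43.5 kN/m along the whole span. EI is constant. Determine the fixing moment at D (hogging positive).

M_D = 174.3 kN·m

Remove the prop at E; the released (primary) structure is a cantilever built in at D.
Deflection at E on the released cantilever, summing each load's contribution:
  triangular load, peak 10 at the fixed end: w₀L⁴/(30EI) = 136.7/EI
  point load 67 at a = 2.7: Pa²(3L − a)/(6EI) = 879.2/EI
  UDL 43.5: wL⁴/(8EI) = 2230/EI
  δ_0 = 3246/EI
Tip deflection under a unit load at E: L³/(3EI) = 30.38/EI.
The prop prevents deflection at E: R_E = δ_0/δ_{EE} = 3246/30.38 = 106.9 kN.
Moment equilibrium about D: M_D = Σ(load moments about D) − R_E·L = 655.1 − 106.9×4.5 = 174.3 kN·m.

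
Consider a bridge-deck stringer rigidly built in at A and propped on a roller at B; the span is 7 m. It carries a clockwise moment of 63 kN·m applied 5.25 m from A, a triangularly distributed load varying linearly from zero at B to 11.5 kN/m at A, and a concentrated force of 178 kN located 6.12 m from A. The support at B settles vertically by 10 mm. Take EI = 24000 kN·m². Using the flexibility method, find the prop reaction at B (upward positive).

Choose R_B as the redundant. The primary structure is the cantilever fixed at A.
Free-end deflection of the primary structure under the applied loading (downward +):
  clockwise couple 63 at a = 5.25: M₀a(2L − a)/(2EI) = 1447/EI
  triangular load, peak 11.5 at the fixed end: w₀L⁴/(30EI) = 920.4/EI
  point load 178 at a = 6.12: Pa²(3L − a)/(6EI) = 16534/EI
  δ_0 = 18901/EI
Flexibility coefficient — unit upward force at B: δ_{BB} = L³/(3EI) = 114.3/EI.
With EI = 24000 kN·m²: δ_0 = 0.78755 m and δ_{BB} = 0.004764 m/kN.
Compatibility — the beam at B must follow the support down by 0.01 m: δ_0 − R_B·δ_{BB} = 0.01, so R_B = (0.78755 − 0.01)/0.004764 = 163.2 kN.

R_B = 163.2 kN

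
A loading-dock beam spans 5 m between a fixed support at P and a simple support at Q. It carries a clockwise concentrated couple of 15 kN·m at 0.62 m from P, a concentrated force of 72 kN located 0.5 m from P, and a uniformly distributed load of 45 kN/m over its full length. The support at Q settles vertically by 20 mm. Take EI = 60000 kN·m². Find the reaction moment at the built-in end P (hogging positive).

Choose R_Q as the redundant. The primary structure is the cantilever fixed at P.
Primary-structure tip deflection at Q by superposition:
  clockwise couple 15 at a = 0.62: M₀a(2L − a)/(2EI) = 43.62/EI
  point load 72 at a = 0.5: Pa²(3L − a)/(6EI) = 43.5/EI
  UDL 45: wL⁴/(8EI) = 3516/EI
  δ_0 = 3603/EI
Tip deflection under a unit load at Q: L³/(3EI) = 41.67/EI.
With EI = 60000 kN·m²: δ_0 = 0.060046 m and δ_{QQ} = 0.000694 m/kN.
Compatibility — the beam at Q must follow the support down by 0.02 m: δ_0 − R_Q·δ_{QQ} = 0.02, so R_Q = (0.060046 − 0.02)/0.000694 = 57.67 kN.
Moment equilibrium about P: M_P = Σ(load moments about P) − R_Q·L = 613.5 − 57.67×5 = 325.2 kN·m.

M_P = 325.2 kN·m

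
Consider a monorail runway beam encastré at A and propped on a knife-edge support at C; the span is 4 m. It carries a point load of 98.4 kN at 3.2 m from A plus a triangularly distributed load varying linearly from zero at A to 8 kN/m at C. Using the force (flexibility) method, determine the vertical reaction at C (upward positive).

R_C = 78.07 kN

Choose R_C as the redundant. The primary structure is the cantilever fixed at A.
Downward deflection at the released point C due to the loads:
  point load 98.4 at a = 3.2: Pa²(3L − a)/(6EI) = 1478/EI
  triangular load, peak 8 at the free end: 11w₀L⁴/(120EI) = 187.7/EI
  δ_0 = 1666/EI
Tip deflection under a unit load at C: L³/(3EI) = 21.33/EI.
The prop prevents deflection at C: R_C = δ_0/δ_{CC} = 1666/21.33 = 78.07 kN.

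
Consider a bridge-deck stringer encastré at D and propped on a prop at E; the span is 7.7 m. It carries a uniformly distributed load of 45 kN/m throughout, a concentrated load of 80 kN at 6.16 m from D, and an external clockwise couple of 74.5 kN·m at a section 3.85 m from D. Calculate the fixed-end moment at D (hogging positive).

Remove the prop at E; the released (primary) structure is a cantilever built in at D.
Downward deflection at the released point E due to the loads:
  UDL 45: wL⁴/(8EI) = 19774/EI
  point load 80 at a = 6.16: Pa²(3L − a)/(6EI) = 8571/EI
  clockwise couple 74.5 at a = 3.85: M₀a(2L − a)/(2EI) = 1656/EI
  δ_0 = 30001/EI
Tip deflection under a unit load at E: L³/(3EI) = 152.2/EI.
Compatibility at E: δ_0 − R_E·δ_{EE} = 0, so R_E = 30001/152.2 = 197.1 kN.
Moment equilibrium about D: M_D = Σ(load moments about D) − R_E·L = 1901 − 197.1×7.7 = 383.3 kN·m.

M_D = 383.3 kN·m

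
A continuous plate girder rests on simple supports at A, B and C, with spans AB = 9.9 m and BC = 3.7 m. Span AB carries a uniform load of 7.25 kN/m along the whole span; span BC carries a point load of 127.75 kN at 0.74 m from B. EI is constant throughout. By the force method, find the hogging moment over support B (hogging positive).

Insert a hinge at B; M_B is the redundant, and each span becomes simply supported.
End slopes at the hinge B, treating each span as simply supported:
  span AB: UDL 7.25: wL³/(24EI) = 293.1/EI
  span BC: point load 127.75 at a = 0.74: Pab(L + b)/(6LEI) = 83.95/EI
  relative rotation θ_0 = (293.1 + 83.95)/EI = 377.1/EI
A unit hogging moment at B produces rotation L₁/(3EI) + L₂/(3EI) = 4.533/EI.
Slope continuity at B: θ_0 = M_B·4.533/EI, so M_B = 377.1/4.533 = 83.17 kN·m (hogging).

M_B = 83.17 kN·m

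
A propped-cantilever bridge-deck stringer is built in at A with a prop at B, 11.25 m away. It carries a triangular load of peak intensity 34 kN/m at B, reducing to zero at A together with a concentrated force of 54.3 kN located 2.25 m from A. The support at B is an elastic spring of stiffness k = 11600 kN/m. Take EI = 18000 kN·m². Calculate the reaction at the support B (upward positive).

R_B = 107.9 kN

Choose R_B as the redundant. The primary structure is the cantilever fixed at A.
Primary-structure tip deflection at B by superposition:
  triangular load, peak 34 at the free end: 11w₀L⁴/(120EI) = 49923/EI
  point load 54.3 at a = 2.25: Pa²(3L − a)/(6EI) = 1443/EI
  δ_0 = 51366/EI
Flexibility coefficient — unit upward force at B: δ_{BB} = L³/(3EI) = 474.6/EI.
With EI = 18000 kN·m²: δ_0 = 2.8537 m and δ_{BB} = 0.026367 m/kN.
Compatibility — the spring shortens by R_B/k under the reaction it provides: δ_0 − R_B·δ_{BB} = R_B/k. With 1/k = 0.000086 m/kN, R_B = δ_0 / (δ_{BB} + 1/k) = 2.8537 / (0.026367 + 0.000086) = 107.9 kN.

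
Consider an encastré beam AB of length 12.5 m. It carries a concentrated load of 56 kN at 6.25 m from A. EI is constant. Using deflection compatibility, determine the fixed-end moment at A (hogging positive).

Release both end moments; the primary structure is a simply-supported span AB with redundants M_A and M_B.
End rotations of the released simple span under the applied load (×1/EI):
  at A: point load 56 at a = 6.25: Pab(L + b)/(6LEI) = 546.9/EI
  at B: point load 56 at a = 6.25: Pab(L + a)/(6LEI) = 546.9/EI
  θ_A0 = 546.9/EI,  θ_B0 = 546.9/EI
Flexibility coefficients: a unit moment at one end gives L/(3EI) there and L/(6EI) at the far end, so f₁₁ = f₂₂ = 4.167/EI and f₁₂ = f₂₁ = 2.083/EI.
Compatibility — zero rotation at each built-in end:
  4.167 M_A + 2.083 M_B = 546.9
  2.083 M_A + 4.167 M_B = 546.9
Solving the pair gives M_A = 87.5 kN·m and M_B = 87.5 kN·m (hogging).

M_A = 87.5 kN·m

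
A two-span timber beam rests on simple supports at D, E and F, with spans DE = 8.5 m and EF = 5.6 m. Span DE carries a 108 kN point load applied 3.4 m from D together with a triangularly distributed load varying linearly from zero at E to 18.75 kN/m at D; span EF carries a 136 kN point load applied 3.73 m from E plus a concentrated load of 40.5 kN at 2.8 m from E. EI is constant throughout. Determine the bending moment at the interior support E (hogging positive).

Release continuity at E by inserting a hinge; the redundant is the internal moment M_E. The primary structure is two simply-supported spans DE and EF.
Rotations at E on the released spans (each span's end-slope, ×1/EI):
  span DE: point load 108 at a = 3.4: Pab(L + a)/(6LEI) = 437/EI
  span DE: triangular load, peak 18.75: 7w₀L³/(360EI) = 223.9/EI
  span EF: point load 136 at a = 3.73: Pab(L + b)/(6LEI) = 210.9/EI
  span EF: point load 40.5 at a = 2.8: Pab(L + b)/(6LEI) = 79.38/EI
  relative rotation θ_0 = (660.9 + 290.3)/EI = 951.1/EI
A unit hogging moment at E produces rotation L₁/(3EI) + L₂/(3EI) = 4.7/EI.
Compatibility: M_E·(L₁+L₂)/(3EI) = θ_0, giving M_E = 202.4 kN·m (hogging).

M_E = 202.4 kN·m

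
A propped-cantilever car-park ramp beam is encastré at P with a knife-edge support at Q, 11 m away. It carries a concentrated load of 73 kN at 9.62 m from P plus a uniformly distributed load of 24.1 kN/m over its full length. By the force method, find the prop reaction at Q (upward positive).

Choose R_Q as the redundant. The primary structure is the cantilever fixed at P.
Primary-structure tip deflection at Q by superposition:
  point load 73 at a = 9.62: Pa²(3L − a)/(6EI) = 26325/EI
  UDL 24.1: wL⁴/(8EI) = 44106/EI
  δ_0 = 70431/EI
Tip deflection under a unit load at Q: L³/(3EI) = 443.7/EI.
Compatibility at Q: δ_0 − R_Q·δ_{QQ} = 0, so R_Q = 70431/443.7 = 158.7 kN.

R_Q = 158.7 kN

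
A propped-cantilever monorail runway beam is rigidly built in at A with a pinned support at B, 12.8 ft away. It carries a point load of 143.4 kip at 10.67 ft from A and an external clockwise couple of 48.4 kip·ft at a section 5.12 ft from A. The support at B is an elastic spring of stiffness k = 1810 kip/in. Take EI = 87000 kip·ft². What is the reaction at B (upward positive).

Release the roller at B. Primary structure: cantilever fixed at A.
Primary-structure tip deflection at B by superposition:
  point load 143.4 at a = 10.67: Pa²(3L − a)/(6EI) = 75453/EI
  clockwise couple 48.4 at a = 5.12: M₀a(2L − a)/(2EI) = 2538/EI
  δ_0 = 77991/EI
Flexibility coefficient — unit upward force at B: δ_{BB} = L³/(3EI) = 699.1/EI.
With EI = 87000 kip·ft²: δ_0 = 0.89644 ft and δ_{BB} = 0.008035 ft/kip.
Compatibility — the spring shortens by R_B/k under the reaction it provides: δ_0 − R_B·δ_{BB} = R_B/k. With 1/k = 1/(1810×12) ft/kip = 0.000046 ft/kip, R_B = δ_0 / (δ_{BB} + 1/k) = 0.89644 / (0.008035 + 0.000046) = 110.9 kip.

R_B = 110.9 kip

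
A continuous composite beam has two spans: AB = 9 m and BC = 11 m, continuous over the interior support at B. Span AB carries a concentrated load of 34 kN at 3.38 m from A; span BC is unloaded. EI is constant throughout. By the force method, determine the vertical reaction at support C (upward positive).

Release continuity at B by inserting a hinge; the redundant is the internal moment M_B. The primary structure is two simply-supported spans AB and BC.
Rotations at B on the released spans (each span's end-slope, ×1/EI):
  span AB: point load 34 at a = 3.38: Pab(L + a)/(6LEI) = 148.1/EI
  relative rotation θ_0 = (148.1 + 0)/EI = 148.1/EI
A unit hogging moment at B produces rotation L₁/(3EI) + L₂/(3EI) = 6.667/EI.
Compatibility: M_B·(L₁+L₂)/(3EI) = θ_0, giving M_B = 22.21 kN·m (hogging).
Span BC, ΣM about C: R_B^{BC}·11 = 0 + 22.21, so R_B^{BC} = 2.019 kN and R_C = 0 − 2.019 = -2.019 kN.

R_C = -2.019 kN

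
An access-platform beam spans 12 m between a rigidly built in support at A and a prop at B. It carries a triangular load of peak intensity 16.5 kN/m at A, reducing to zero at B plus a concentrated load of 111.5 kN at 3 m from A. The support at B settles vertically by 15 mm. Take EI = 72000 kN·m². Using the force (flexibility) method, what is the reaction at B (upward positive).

R_B = 27.51 kN

Take the reaction at B as the redundant and release it; the primary structure is a cantilever fixed at A.
Free-end deflection of the primary structure under the applied loading (downward +):
  triangular load, peak 16.5 at the fixed end: w₀L⁴/(30EI) = 11405/EI
  point load 111.5 at a = 3: Pa²(3L − a)/(6EI) = 5519/EI
  δ_0 = 16924/EI
Flexibility coefficient — unit upward force at B: δ_{BB} = L³/(3EI) = 576/EI.
With EI = 72000 kN·m²: δ_0 = 0.23506 m and δ_{BB} = 0.008 m/kN.
Compatibility — the beam at B must follow the support down by 0.015 m: δ_0 − R_B·δ_{BB} = 0.015, so R_B = (0.23506 − 0.015)/0.008 = 27.51 kN.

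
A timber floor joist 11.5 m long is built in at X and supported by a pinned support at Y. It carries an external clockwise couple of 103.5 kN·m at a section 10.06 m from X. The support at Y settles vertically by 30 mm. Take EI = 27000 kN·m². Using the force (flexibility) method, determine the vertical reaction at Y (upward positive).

Release the roller at Y. Primary structure: cantilever fixed at X.
Primary-structure tip deflection at Y by superposition:
  clockwise couple 103.5 at a = 10.06: M₀a(2L − a)/(2EI) = 6737/EI
Tip deflection under a unit load at Y: L³/(3EI) = 507/EI.
With EI = 27000 kN·m²: δ_0 = 0.2495 m and δ_{YY} = 0.018776 m/kN.
Compatibility — the beam at Y must follow the support down by 0.03 m: δ_0 − R_Y·δ_{YY} = 0.03, so R_Y = (0.2495 − 0.03)/0.018776 = 11.69 kN.

R_Y = 11.69 kN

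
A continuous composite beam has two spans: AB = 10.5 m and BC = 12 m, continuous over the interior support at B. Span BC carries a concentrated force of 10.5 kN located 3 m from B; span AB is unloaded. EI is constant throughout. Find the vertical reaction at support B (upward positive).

Release continuity at B by inserting a hinge; the redundant is the internal moment M_B. The primary structure is two simply-supported spans AB and BC.
Discontinuity in slope at B on the released structure — sum the simple-span end rotations:
  span BC: point load 10.5 at a = 3: Pab(L + b)/(6LEI) = 82.69/EI
  relative rotation θ_0 = (0 + 82.69)/EI = 82.69/EI
A unit hogging moment at B produces rotation L₁/(3EI) + L₂/(3EI) = 7.5/EI.
Compatibility: M_B·(L₁+L₂)/(3EI) = θ_0, giving M_B = 11.03 kN·m (hogging).
Span AB, ΣM about A with M_B applied at B: R_B^{AB}·10.5 = 0 + 11.03, so R_B^{AB} = 1.05 kN and R_A = 0 − 1.05 = -1.05 kN.
Span BC, ΣM about C: R_B^{BC}·12 = 94.5 + 11.03, so R_B^{BC} = 8.794 kN and R_C = 10.5 − 8.794 = 1.706 kN.
R_B = 1.05 + 8.794 = 9.844 kN.

R_B = 9.844 kN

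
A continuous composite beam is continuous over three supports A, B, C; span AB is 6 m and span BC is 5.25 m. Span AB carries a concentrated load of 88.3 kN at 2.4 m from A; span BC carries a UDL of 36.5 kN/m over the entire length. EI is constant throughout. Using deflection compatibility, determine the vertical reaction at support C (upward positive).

R_C = 75.59 kN

Insert a hinge at B; M_B is the redundant, and each span becomes simply supported.
Rotations at B on the released spans (each span's end-slope, ×1/EI):
  span AB: point load 88.3 at a = 2.4: Pab(L + a)/(6LEI) = 178/EI
  span BC: UDL 36.5: wL³/(24EI) = 220.1/EI
  relative rotation θ_0 = (178 + 220.1)/EI = 398.1/EI
A unit hogging moment at B produces rotation L₁/(3EI) + L₂/(3EI) = 3.75/EI.
Slope continuity at B: θ_0 = M_B·3.75/EI, so M_B = 398.1/3.75 = 106.2 kN·m (hogging).
Span BC, ΣM about C: R_B^{BC}·5.25 = 503 + 106.2, so R_B^{BC} = 116 kN and R_C = 191.6 − 116 = 75.59 kN.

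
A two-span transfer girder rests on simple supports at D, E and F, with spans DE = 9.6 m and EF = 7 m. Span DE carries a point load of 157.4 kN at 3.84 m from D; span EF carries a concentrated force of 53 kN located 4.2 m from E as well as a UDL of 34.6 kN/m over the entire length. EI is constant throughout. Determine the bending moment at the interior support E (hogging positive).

M_E = 262.5 kN·m

Insert a hinge at E; M_E is the redundant, and each span becomes simply supported.
Rotations at E on the released spans (each span's end-slope, ×1/EI):
  span DE: point load 157.4 at a = 3.84: Pab(L + a)/(6LEI) = 812.3/EI
  span EF: point load 53 at a = 4.2: Pab(L + b)/(6LEI) = 145.4/EI
  span EF: UDL 34.6: wL³/(24EI) = 494.5/EI
  relative rotation θ_0 = (812.3 + 639.9)/EI = 1452/EI
A unit hogging moment at E produces rotation L₁/(3EI) + L₂/(3EI) = 5.533/EI.
Slope continuity at E: θ_0 = M_E·5.533/EI, so M_E = 1452/5.533 = 262.5 kN·m (hogging).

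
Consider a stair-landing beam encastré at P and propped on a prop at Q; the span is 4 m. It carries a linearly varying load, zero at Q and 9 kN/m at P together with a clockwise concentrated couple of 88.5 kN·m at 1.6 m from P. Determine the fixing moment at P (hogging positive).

M_P = 13.14 kN·m

Choose R_Q as the redundant. The primary structure is the cantilever fixed at P.
Downward deflection at the released point Q due to the loads:
  triangular load, peak 9 at the fixed end: w₀L⁴/(30EI) = 76.8/EI
  clockwise couple 88.5 at a = 1.6: M₀a(2L − a)/(2EI) = 453.1/EI
  δ_0 = 529.9/EI
Flexibility coefficient — unit upward force at Q: δ_{QQ} = L³/(3EI) = 21.33/EI.
Compatibility at Q: δ_0 − R_Q·δ_{QQ} = 0, so R_Q = 529.9/21.33 = 24.84 kN.
Moment equilibrium about P: M_P = Σ(load moments about P) − R_Q·L = 112.5 − 24.84×4 = 13.14 kN·m.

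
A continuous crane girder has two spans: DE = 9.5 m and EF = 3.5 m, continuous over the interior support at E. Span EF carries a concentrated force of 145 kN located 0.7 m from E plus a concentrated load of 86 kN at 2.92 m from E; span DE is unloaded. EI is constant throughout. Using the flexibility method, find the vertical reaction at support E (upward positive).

R_E = 140.5 kN

Take M_E as the redundant. Released structure: two simple spans DE and EF with a hinge at E.
Rotations at E on the released spans (each span's end-slope, ×1/EI):
  span EF: point load 145 at a = 0.7: Pab(L + b)/(6LEI) = 85.26/EI
  span EF: point load 86 at a = 2.92: Pab(L + b)/(6LEI) = 28.3/EI
  relative rotation θ_0 = (0 + 113.6)/EI = 113.6/EI
A unit hogging moment at E produces rotation L₁/(3EI) + L₂/(3EI) = 4.333/EI.
Slope continuity at E: θ_0 = M_E·4.333/EI, so M_E = 113.6/4.333 = 26.21 kN·m (hogging).
Span DE, ΣM about D with M_E applied at E: R_E^{DE}·9.5 = 0 + 26.21, so R_E^{DE} = 2.758 kN and R_D = 0 − 2.758 = -2.758 kN.
Span EF, ΣM about F: R_E^{EF}·3.5 = 455.9 + 26.21, so R_E^{EF} = 137.7 kN and R_F = 231 − 137.7 = 93.26 kN.
R_E = 2.758 + 137.7 = 140.5 kN.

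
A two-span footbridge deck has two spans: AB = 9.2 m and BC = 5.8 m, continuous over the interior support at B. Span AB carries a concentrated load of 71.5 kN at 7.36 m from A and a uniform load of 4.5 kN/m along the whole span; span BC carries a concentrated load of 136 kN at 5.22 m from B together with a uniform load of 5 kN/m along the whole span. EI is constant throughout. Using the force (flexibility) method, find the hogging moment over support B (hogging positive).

Insert a hinge at B; M_B is the redundant, and each span becomes simply supported.
Rotations at B on the released spans (each span's end-slope, ×1/EI):
  span AB: point load 71.5 at a = 7.36: Pab(L + a)/(6LEI) = 290.5/EI
  span AB: UDL 4.5: wL³/(24EI) = 146/EI
  span BC: point load 136 at a = 5.22: Pab(L + b)/(6LEI) = 75.49/EI
  span BC: UDL 5: wL³/(24EI) = 40.65/EI
  relative rotation θ_0 = (436.5 + 116.1)/EI = 552.6/EI
A unit hogging moment at B produces rotation L₁/(3EI) + L₂/(3EI) = 5/EI.
Slope continuity at B: θ_0 = M_B·5/EI, so M_B = 552.6/5 = 110.5 kN·m (hogging).

M_B = 110.5 kN·m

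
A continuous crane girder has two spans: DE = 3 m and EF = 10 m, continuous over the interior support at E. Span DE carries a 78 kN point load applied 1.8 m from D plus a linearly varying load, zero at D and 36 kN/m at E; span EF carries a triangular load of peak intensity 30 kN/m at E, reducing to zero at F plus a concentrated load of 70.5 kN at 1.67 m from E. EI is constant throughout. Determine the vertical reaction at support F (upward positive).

R_F = 37.94 kN

Release continuity at E by inserting a hinge; the redundant is the internal moment M_E. The primary structure is two simply-supported spans DE and EF.
Discontinuity in slope at E on the released structure — sum the simple-span end rotations:
  span DE: point load 78 at a = 1.8: Pab(L + a)/(6LEI) = 44.93/EI
  span DE: triangular load, peak 36: w₀L³/(45EI) = 21.6/EI
  span EF: triangular load, peak 30: w₀L³/(45EI) = 666.7/EI
  span EF: point load 70.5 at a = 1.67: Pab(L + b)/(6LEI) = 299.6/EI
  relative rotation θ_0 = (66.53 + 966.3)/EI = 1033/EI
A unit hogging moment at E produces rotation L₁/(3EI) + L₂/(3EI) = 4.333/EI.
Compatibility: M_E·(L₁+L₂)/(3EI) = θ_0, giving M_E = 238.3 kN·m (hogging).
Span EF, ΣM about F: R_E^{EF}·10 = 1587 + 238.3, so R_E^{EF} = 182.6 kN and R_F = 220.5 − 182.6 = 37.94 kN.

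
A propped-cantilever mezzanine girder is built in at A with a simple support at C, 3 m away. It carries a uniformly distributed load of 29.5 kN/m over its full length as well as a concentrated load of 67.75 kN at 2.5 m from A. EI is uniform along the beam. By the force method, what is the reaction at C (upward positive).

R_C = 84.16 kN

Choose R_C as the redundant. The primary structure is the cantilever fixed at A.
Free-end deflection of the primary structure under the applied loading (downward +):
  UDL 29.5: wL⁴/(8EI) = 298.7/EI
  point load 67.75 at a = 2.5: Pa²(3L − a)/(6EI) = 458.7/EI
  δ_0 = 757.4/EI
Flexibility coefficient — unit upward force at C: δ_{CC} = L³/(3EI) = 9/EI.
Compatibility at C: δ_0 − R_C·δ_{CC} = 0, so R_C = 757.4/9 = 84.16 kN.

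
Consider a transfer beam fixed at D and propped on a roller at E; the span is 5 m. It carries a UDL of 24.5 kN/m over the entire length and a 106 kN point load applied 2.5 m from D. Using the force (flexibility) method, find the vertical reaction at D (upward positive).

R_D = 149.4 kN

Remove the prop at E; the released (primary) structure is a cantilever built in at D.
Downward deflection at the released point E due to the loads:
  UDL 24.5: wL⁴/(8EI) = 1914/EI
  point load 106 at a = 2.5: Pa²(3L − a)/(6EI) = 1380/EI
  δ_0 = 3294/EI
Flexibility coefficient — unit upward force at E: δ_{EE} = L³/(3EI) = 41.67/EI.
The prop prevents deflection at E: R_E = δ_0/δ_{EE} = 3294/41.67 = 79.06 kN.
Vertical equilibrium: R_D = ΣP − R_E = 228.5 − 79.06 = 149.4 kN.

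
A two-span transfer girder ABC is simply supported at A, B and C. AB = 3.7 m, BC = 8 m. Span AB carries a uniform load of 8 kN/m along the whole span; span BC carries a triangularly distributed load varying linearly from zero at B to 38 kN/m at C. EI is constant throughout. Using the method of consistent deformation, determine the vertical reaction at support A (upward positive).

R_A = -12.59 kN

Release continuity at B by inserting a hinge; the redundant is the internal moment M_B. The primary structure is two simply-supported spans AB and BC.
End slopes at the hinge B, treating each span as simply supported:
  span AB: UDL 8: wL³/(24EI) = 16.88/EI
  span BC: triangular load, peak 38: 7w₀L³/(360EI) = 378.3/EI
  relative rotation θ_0 = (16.88 + 378.3)/EI = 395.2/EI
A unit hogging moment at B produces rotation L₁/(3EI) + L₂/(3EI) = 3.9/EI.
Compatibility: M_B·(L₁+L₂)/(3EI) = θ_0, giving M_B = 101.3 kN·m (hogging).
Span AB, ΣM about A with M_B applied at B: R_B^{AB}·3.7 = 54.76 + 101.3, so R_B^{AB} = 42.19 kN and R_A = 29.6 − 42.19 = -12.59 kN.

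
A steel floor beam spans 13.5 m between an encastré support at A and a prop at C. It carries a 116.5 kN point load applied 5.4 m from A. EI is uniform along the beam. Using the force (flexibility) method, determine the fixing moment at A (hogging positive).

M_A = 302 kN·m

Choose R_C as the redundant. The primary structure is the cantilever fixed at A.
Downward deflection at the released point C due to the loads:
  point load 116.5 at a = 5.4: Pa²(3L − a)/(6EI) = 19873/EI
Tip deflection under a unit load at C: L³/(3EI) = 820.1/EI.
The prop prevents deflection at C: R_C = δ_0/δ_{CC} = 19873/820.1 = 24.23 kN.
Moment equilibrium about A: M_A = Σ(load moments about A) − R_C·L = 629.1 − 24.23×13.5 = 302 kN·m.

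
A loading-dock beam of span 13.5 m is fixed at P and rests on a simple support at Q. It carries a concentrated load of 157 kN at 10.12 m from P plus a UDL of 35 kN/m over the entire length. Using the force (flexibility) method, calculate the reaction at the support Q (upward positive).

Take the reaction at Q as the redundant and release it; the primary structure is a cantilever fixed at P.
Free-end deflection of the primary structure under the applied loading (downward +):
  point load 157 at a = 10.12: Pa²(3L − a)/(6EI) = 81414/EI
  UDL 35: wL⁴/(8EI) = 145316/EI
  δ_0 = 226730/EI
Flexibility coefficient — unit upward force at Q: δ_{QQ} = L³/(3EI) = 820.1/EI.
The prop prevents deflection at Q: R_Q = δ_0/δ_{QQ} = 226730/820.1 = 276.5 kN.

R_Q = 276.5 kN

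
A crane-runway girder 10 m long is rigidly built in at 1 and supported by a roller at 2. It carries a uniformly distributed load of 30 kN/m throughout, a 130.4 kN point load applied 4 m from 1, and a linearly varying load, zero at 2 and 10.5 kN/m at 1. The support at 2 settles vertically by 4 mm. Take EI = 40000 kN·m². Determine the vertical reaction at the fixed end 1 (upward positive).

R_1 = 333.3 kN

Release the roller at 2. Primary structure: cantilever fixed at 1.
Free-end deflection of the primary structure under the applied loading (downward +):
  UDL 30: wL⁴/(8EI) = 37500/EI
  point load 130.4 at a = 4: Pa²(3L − a)/(6EI) = 9041/EI
  triangular load, peak 10.5 at the fixed end: w₀L⁴/(30EI) = 3500/EI
  δ_0 = 50041/EI
Flexibility coefficient — unit upward force at 2: δ_{22} = L³/(3EI) = 333.3/EI.
With EI = 40000 kN·m²: δ_0 = 1.251 m and δ_{22} = 0.008333 m/kN.
Compatibility — the beam at 2 must follow the support down by 0.004 m: δ_0 − R_2·δ_{22} = 0.004, so R_2 = (1.251 − 0.004)/0.008333 = 149.6 kN.
Vertical equilibrium: R_1 = ΣP − R_2 = 482.9 − 149.6 = 333.3 kN.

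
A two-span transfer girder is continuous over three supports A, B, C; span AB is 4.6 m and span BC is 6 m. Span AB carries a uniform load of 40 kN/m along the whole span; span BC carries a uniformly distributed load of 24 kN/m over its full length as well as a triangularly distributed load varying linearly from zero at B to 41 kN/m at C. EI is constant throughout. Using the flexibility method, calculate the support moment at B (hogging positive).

M_B = 155.8 kN·m

Take M_B as the redundant. Released structure: two simple spans AB and BC with a hinge at B.
Discontinuity in slope at B on the released structure — sum the simple-span end rotations:
  span AB: UDL 40: wL³/(24EI) = 162.2/EI
  span BC: UDL 24: wL³/(24EI) = 216/EI
  span BC: triangular load, peak 41: 7w₀L³/(360EI) = 172.2/EI
  relative rotation θ_0 = (162.2 + 388.2)/EI = 550.4/EI
A unit hogging moment at B produces rotation L₁/(3EI) + L₂/(3EI) = 3.533/EI.
Slope continuity at B: θ_0 = M_B·3.533/EI, so M_B = 550.4/3.533 = 155.8 kN·m (hogging).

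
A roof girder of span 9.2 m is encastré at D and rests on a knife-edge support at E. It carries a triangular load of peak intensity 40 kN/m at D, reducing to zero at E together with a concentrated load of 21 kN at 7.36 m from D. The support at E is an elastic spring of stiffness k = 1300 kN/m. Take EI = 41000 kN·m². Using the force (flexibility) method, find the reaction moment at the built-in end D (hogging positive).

M_D = 295.7 kN·m

Release the roller at E. Primary structure: cantilever fixed at D.
Downward deflection at the released point E due to the loads:
  triangular load, peak 40 at the fixed end: w₀L⁴/(30EI) = 9552/EI
  point load 21 at a = 7.36: Pa²(3L − a)/(6EI) = 3837/EI
  δ_0 = 13389/EI
Tip deflection under a unit load at E: L³/(3EI) = 259.6/EI.
With EI = 41000 kN·m²: δ_0 = 0.32657 m and δ_{EE} = 0.006331 m/kN.
Compatibility — the spring shortens by R_E/k under the reaction it provides: δ_0 − R_E·δ_{EE} = R_E/k. With 1/k = 0.000769 m/kN, R_E = δ_0 / (δ_{EE} + 1/k) = 0.32657 / (0.006331 + 0.000769) = 46 kN.
Moment equilibrium about D: M_D = Σ(load moments about D) − R_E·L = 718.8 − 46×9.2 = 295.7 kN·m.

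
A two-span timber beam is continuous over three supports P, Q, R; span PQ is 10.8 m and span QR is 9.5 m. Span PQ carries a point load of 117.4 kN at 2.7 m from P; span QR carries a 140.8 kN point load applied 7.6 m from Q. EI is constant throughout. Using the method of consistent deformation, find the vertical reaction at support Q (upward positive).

Take M_Q as the redundant. Released structure: two simple spans PQ and QR with a hinge at Q.
Rotations at Q on the released spans (each span's end-slope, ×1/EI):
  span PQ: point load 117.4 at a = 2.7: Pab(L + a)/(6LEI) = 534.9/EI
  span QR: point load 140.8 at a = 7.6: Pab(L + b)/(6LEI) = 406.6/EI
  relative rotation θ_0 = (534.9 + 406.6)/EI = 941.5/EI
A unit hogging moment at Q produces rotation L₁/(3EI) + L₂/(3EI) = 6.767/EI.
Compatibility: M_Q·(L₁+L₂)/(3EI) = θ_0, giving M_Q = 139.1 kN·m (hogging).
Span PQ, ΣM about P with M_Q applied at Q: R_Q^{PQ}·10.8 = 317 + 139.1, so R_Q^{PQ} = 42.23 kN and R_P = 117.4 − 42.23 = 75.17 kN.
Span QR, ΣM about R: R_Q^{QR}·9.5 = 267.5 + 139.1, so R_Q^{QR} = 42.81 kN and R_R = 140.8 − 42.81 = 97.99 kN.
R_Q = 42.23 + 42.81 = 85.04 kN.

R_Q = 85.04 kN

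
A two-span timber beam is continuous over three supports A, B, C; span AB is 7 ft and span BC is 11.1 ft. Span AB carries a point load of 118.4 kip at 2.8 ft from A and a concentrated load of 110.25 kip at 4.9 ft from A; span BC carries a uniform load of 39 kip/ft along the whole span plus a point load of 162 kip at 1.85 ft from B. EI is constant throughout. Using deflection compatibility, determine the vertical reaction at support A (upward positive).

Take M_B as the redundant. Released structure: two simple spans AB and BC with a hinge at B.
Discontinuity in slope at B on the released structure — sum the simple-span end rotations:
  span AB: point load 118.4 at a = 2.8: Pab(L + a)/(6LEI) = 324.9/EI
  span AB: point load 110.25 at a = 4.9: Pab(L + a)/(6LEI) = 321.4/EI
  span BC: UDL 39: wL³/(24EI) = 2222/EI
  span BC: point load 162 at a = 1.85: Pab(L + b)/(6LEI) = 847.1/EI
  relative rotation θ_0 = (646.3 + 3069)/EI = 3716/EI
A unit hogging moment at B produces rotation L₁/(3EI) + L₂/(3EI) = 6.033/EI.
Compatibility: M_B·(L₁+L₂)/(3EI) = θ_0, giving M_B = 615.9 kip·ft (hogging).
Span AB, ΣM about A with M_B applied at B: R_B^{AB}·7 = 871.7 + 615.9, so R_B^{AB} = 212.5 kip and R_A = 228.7 − 212.5 = 16.13 kip.

R_A = 16.13 kip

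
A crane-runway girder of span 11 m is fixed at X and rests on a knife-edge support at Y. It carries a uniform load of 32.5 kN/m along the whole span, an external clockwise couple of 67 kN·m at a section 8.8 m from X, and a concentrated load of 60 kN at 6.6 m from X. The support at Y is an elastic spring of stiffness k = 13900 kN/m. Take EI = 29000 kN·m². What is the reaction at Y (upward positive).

Take the reaction at Y as the redundant and release it; the primary structure is a cantilever fixed at X.
Free-end deflection of the primary structure under the applied loading (downward +):
  UDL 32.5: wL⁴/(8EI) = 59479/EI
  clockwise couple 67 at a = 8.8: M₀a(2L − a)/(2EI) = 3891/EI
  point load 60 at a = 6.6: Pa²(3L − a)/(6EI) = 11500/EI
  δ_0 = 74870/EI
Tip deflection under a unit load at Y: L³/(3EI) = 443.7/EI.
With EI = 29000 kN·m²: δ_0 = 2.5817 m and δ_{YY} = 0.015299 m/kN.
Compatibility — the spring shortens by R_Y/k under the reaction it provides: δ_0 − R_Y·δ_{YY} = R_Y/k. With 1/k = 0.000072 m/kN, R_Y = δ_0 / (δ_{YY} + 1/k) = 2.5817 / (0.015299 + 0.000072) = 168 kN.

R_Y = 168 kN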